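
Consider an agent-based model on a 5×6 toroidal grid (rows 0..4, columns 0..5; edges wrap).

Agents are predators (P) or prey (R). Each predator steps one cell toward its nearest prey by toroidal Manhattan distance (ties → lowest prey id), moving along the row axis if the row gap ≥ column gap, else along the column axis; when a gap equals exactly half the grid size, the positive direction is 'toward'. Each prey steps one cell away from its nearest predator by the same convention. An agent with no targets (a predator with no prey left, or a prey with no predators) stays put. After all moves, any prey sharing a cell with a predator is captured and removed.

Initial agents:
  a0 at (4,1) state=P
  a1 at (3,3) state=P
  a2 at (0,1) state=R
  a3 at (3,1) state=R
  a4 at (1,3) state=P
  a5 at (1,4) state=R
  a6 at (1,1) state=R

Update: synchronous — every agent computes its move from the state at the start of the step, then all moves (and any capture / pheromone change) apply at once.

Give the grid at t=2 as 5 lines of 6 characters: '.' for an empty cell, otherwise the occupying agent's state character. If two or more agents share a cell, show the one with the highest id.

......
RP...P
.RP...
.R....
......

t=1: a0@(0,1):P a1@(3,2):P a2@(1,1):R a3@(2,1):R a4@(1,4):P a5@(1,5):R a6@(2,1):R
t=2: a0@(1,1):P a1@(2,2):P a2@(2,1):R a3@(3,1):R a4@(1,5):P a5@(1,0):R a6@(3,1):R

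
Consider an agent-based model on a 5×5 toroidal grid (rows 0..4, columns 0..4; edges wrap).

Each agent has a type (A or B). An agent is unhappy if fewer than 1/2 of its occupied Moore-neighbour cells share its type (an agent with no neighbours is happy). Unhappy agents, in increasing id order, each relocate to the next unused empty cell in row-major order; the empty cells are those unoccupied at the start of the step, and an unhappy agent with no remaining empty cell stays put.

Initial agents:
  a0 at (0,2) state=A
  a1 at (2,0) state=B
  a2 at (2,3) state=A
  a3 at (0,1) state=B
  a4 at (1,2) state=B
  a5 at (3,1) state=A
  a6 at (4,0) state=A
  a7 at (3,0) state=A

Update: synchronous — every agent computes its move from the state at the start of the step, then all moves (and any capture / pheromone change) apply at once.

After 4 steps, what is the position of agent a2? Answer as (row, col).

t=1: a0@(0,0):A a1@(0,3):B a2@(0,4):A a3@(1,0):B a4@(1,1):B a5@(3,1):A a6@(4,0):A a7@(3,0):A
t=2: a0@(0,0):A a1@(0,1):B a2@(0,4):A a3@(0,2):B a4@(1,1):B a5@(3,1):A a6@(4,0):A a7@(3,0):A
t=3: (unchanged — steady state)

(0, 4)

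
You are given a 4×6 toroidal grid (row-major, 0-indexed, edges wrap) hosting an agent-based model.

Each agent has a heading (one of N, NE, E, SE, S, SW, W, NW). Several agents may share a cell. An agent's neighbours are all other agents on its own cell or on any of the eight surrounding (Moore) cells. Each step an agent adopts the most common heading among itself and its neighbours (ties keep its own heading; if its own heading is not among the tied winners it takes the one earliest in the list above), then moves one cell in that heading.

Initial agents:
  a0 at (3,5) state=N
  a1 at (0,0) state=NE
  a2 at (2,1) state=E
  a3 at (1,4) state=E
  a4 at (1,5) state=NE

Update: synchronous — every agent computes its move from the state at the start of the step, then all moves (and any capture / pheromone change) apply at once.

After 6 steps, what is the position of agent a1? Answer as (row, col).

t=1: a0@(2,5):N a1@(3,1):NE a2@(2,2):E a3@(1,5):E a4@(0,0):NE
t=2: a0@(1,5):N a1@(2,2):NE a2@(2,3):E a3@(1,0):E a4@(3,1):NE
t=3: a0@(0,5):N a1@(1,3):NE a2@(2,4):E a3@(1,1):E a4@(2,2):NE
t=4: a0@(3,5):N a1@(0,4):NE a2@(2,5):E a3@(1,2):E a4@(1,3):NE
t=5: a0@(2,5):N a1@(3,5):NE a2@(2,0):E a3@(1,3):E a4@(0,4):NE
t=6: a0@(1,5):N a1@(2,0):NE a2@(2,1):E a3@(1,4):E a4@(3,5):NE

(2, 0)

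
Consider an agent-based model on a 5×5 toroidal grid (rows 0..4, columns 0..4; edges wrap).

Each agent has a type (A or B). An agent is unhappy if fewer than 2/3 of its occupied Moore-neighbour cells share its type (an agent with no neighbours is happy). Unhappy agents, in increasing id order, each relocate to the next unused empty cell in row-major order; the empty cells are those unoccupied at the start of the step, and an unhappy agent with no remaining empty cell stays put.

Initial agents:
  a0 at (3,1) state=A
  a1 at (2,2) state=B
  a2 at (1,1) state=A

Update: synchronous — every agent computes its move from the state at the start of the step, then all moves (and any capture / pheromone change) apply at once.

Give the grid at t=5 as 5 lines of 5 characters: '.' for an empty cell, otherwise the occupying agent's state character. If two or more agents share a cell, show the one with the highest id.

t=1: a0@(0,0):A a1@(0,1):B a2@(0,2):A
t=2: a0@(0,3):A a1@(0,4):B a2@(1,0):A
t=3: a0@(0,0):A a1@(0,1):B a2@(0,2):A
t=4: a0@(0,3):A a1@(0,4):B a2@(1,0):A
t=5: a0@(0,0):A a1@(0,1):B a2@(0,2):A

ABA..
.....
.....
.....
.....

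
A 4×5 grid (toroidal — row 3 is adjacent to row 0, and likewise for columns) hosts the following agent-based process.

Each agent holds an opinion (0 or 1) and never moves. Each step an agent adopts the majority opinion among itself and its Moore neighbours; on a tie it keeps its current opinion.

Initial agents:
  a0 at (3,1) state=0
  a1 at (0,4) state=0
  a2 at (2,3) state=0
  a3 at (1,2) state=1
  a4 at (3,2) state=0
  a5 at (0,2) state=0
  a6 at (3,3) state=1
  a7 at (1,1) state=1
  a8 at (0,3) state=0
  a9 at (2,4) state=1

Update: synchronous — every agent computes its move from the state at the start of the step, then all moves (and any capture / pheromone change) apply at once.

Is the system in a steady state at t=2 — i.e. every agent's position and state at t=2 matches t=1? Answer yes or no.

t=1: a0@(3,1):0 a1@(0,4):0 a2@(2,3):1 a3@(1,2):0 a4@(3,2):0 a5@(0,2):0 a6@(3,3):0 a7@(1,1):1 a8@(0,3):0 a9@(2,4):1
t=2: a0@(3,1):0 a1@(0,4):0 a2@(2,3):0 a3@(1,2):0 a4@(3,2):0 a5@(0,2):0 a6@(3,3):0 a7@(1,1):0 a8@(0,3):0 a9@(2,4):1

no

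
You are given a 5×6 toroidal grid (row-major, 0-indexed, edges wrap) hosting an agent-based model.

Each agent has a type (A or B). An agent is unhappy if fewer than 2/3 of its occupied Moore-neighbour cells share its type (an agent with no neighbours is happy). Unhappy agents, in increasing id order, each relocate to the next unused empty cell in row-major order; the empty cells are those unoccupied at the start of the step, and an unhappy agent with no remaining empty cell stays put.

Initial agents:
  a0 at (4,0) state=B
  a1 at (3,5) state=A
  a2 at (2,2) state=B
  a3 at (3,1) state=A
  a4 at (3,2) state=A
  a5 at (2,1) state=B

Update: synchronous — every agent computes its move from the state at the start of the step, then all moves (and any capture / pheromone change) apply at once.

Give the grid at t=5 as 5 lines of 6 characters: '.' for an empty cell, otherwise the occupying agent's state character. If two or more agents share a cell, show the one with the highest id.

BABAAB
......
......
......
......

t=1: a0@(0,0):B a1@(0,1):A a2@(0,2):B a3@(0,3):A a4@(0,4):A a5@(0,5):B
t=2: a0@(1,0):B a1@(1,1):A a2@(1,2):B a3@(1,3):A a4@(1,4):A a5@(1,5):B
t=3: a0@(0,0):B a1@(0,1):A a2@(0,2):B a3@(0,3):A a4@(0,4):A a5@(0,5):B
t=4: a0@(1,0):B a1@(1,1):A a2@(1,2):B a3@(1,3):A a4@(1,4):A a5@(1,5):B
t=5: a0@(0,0):B a1@(0,1):A a2@(0,2):B a3@(0,3):A a4@(0,4):A a5@(0,5):B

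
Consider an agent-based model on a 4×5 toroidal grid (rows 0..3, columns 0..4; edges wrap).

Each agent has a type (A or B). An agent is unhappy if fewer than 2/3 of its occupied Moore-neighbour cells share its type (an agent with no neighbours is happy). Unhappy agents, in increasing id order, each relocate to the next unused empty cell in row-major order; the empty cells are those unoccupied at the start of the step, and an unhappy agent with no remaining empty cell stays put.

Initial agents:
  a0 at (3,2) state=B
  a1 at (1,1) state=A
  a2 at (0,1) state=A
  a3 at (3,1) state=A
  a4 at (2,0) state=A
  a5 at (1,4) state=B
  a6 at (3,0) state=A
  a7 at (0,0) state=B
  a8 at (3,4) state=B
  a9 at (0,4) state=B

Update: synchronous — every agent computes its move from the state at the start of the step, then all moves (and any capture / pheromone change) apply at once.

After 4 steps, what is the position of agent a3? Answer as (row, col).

t=1: a0@(0,2):B a1@(1,1):A a2@(0,3):A a3@(1,0):A a4@(1,2):A a5@(1,4):B a6@(1,3):A a7@(2,1):B a8@(2,2):B a9@(0,4):B
t=2: a0@(0,0):B a1@(0,1):A a2@(2,0):A a3@(2,3):A a4@(2,4):A a5@(3,0):B a6@(3,1):A a7@(3,2):B a8@(3,3):B a9@(3,4):B
t=3: a0@(0,2):B a1@(0,3):A a2@(0,4):A a3@(1,0):A a4@(1,1):A a5@(1,2):B a6@(1,3):A a7@(1,4):B a8@(2,1):B a9@(2,2):B
t=4: a0@(0,0):B a1@(0,1):A a2@(0,4):A a3@(2,0):A a4@(2,3):A a5@(2,4):B a6@(3,0):A a7@(3,1):B a8@(3,2):B a9@(3,3):B

(2, 0)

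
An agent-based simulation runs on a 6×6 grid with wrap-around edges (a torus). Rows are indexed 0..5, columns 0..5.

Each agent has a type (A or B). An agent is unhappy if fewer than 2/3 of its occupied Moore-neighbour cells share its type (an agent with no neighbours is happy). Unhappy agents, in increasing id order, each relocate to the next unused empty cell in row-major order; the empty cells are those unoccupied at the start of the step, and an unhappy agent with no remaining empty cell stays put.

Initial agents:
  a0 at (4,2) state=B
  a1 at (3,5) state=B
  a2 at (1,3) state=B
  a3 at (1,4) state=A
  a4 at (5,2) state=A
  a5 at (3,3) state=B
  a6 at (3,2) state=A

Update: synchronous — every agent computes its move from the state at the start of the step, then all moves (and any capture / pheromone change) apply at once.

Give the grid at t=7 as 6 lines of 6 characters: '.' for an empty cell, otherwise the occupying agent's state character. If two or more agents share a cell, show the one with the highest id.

BBAABA
......
......
.....B
......
......

t=1: a0@(0,0):B a1@(3,5):B a2@(0,1):B a3@(0,2):A a4@(0,3):A a5@(0,4):B a6@(0,5):A
t=2: a0@(1,0):B a1@(3,5):B a2@(1,1):B a3@(1,2):A a4@(1,3):A a5@(1,4):B a6@(1,5):A
t=3: a0@(0,0):B a1@(3,5):B a2@(0,1):B a3@(0,2):A a4@(0,3):A a5@(0,4):B a6@(0,5):A
t=4: a0@(1,0):B a1@(3,5):B a2@(1,1):B a3@(1,2):A a4@(1,3):A a5@(1,4):B a6@(1,5):A
t=5: a0@(0,0):B a1@(3,5):B a2@(0,1):B a3@(0,2):A a4@(0,3):A a5@(0,4):B a6@(0,5):A
t=6: a0@(1,0):B a1@(3,5):B a2@(1,1):B a3@(1,2):A a4@(1,3):A a5@(1,4):B a6@(1,5):A
t=7: a0@(0,0):B a1@(3,5):B a2@(0,1):B a3@(0,2):A a4@(0,3):A a5@(0,4):B a6@(0,5):A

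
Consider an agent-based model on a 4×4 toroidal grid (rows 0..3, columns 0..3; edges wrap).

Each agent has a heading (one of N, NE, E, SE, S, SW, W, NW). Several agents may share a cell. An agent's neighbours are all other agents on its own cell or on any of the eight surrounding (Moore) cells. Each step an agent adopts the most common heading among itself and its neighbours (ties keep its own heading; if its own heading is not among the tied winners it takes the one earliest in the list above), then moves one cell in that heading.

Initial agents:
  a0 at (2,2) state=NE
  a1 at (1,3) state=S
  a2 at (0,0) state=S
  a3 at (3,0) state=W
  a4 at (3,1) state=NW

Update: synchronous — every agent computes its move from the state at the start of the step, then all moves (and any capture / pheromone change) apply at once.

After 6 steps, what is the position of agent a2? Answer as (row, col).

t=1: a0@(1,3):NE a1@(2,3):S a2@(1,0):S a3@(3,3):W a4@(2,0):NW
t=2: a0@(2,3):S a1@(3,3):S a2@(2,0):S a3@(3,2):W a4@(3,0):S
t=3: a0@(3,3):S a1@(0,3):S a2@(3,0):S a3@(0,2):S a4@(0,0):S
t=4: a0@(0,3):S a1@(1,3):S a2@(0,0):S a3@(1,2):S a4@(1,0):S
t=5: a0@(1,3):S a1@(2,3):S a2@(1,0):S a3@(2,2):S a4@(2,0):S
t=6: a0@(2,3):S a1@(3,3):S a2@(2,0):S a3@(3,2):S a4@(3,0):S

(2, 0)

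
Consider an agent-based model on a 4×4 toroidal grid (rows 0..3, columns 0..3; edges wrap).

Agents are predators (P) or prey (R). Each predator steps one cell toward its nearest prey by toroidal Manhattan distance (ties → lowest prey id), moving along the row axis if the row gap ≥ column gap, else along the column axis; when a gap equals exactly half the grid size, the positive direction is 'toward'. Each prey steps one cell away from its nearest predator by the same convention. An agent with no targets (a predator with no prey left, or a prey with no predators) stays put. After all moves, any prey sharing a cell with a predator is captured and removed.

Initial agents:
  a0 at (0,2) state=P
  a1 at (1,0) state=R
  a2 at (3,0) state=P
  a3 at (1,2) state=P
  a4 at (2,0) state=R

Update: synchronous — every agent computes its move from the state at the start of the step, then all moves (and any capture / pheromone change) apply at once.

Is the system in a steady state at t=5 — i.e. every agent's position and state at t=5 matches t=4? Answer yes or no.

t=1: a0@(0,3):P a1@(0,0):R a2@(2,0):P a3@(1,3):P a4@(1,0):R
t=2: a0@(0,0):P a1@(0,1):R a2@(1,0):P a3@(1,0):P
t=3: a0@(0,1):P a1@(0,2):R a2@(0,0):P a3@(0,0):P
t=4: a0@(0,2):P a1@(0,3):R a2@(0,1):P a3@(0,1):P
t=5: a0@(0,3):P a1@(0,0):R a2@(0,2):P a3@(0,2):P

no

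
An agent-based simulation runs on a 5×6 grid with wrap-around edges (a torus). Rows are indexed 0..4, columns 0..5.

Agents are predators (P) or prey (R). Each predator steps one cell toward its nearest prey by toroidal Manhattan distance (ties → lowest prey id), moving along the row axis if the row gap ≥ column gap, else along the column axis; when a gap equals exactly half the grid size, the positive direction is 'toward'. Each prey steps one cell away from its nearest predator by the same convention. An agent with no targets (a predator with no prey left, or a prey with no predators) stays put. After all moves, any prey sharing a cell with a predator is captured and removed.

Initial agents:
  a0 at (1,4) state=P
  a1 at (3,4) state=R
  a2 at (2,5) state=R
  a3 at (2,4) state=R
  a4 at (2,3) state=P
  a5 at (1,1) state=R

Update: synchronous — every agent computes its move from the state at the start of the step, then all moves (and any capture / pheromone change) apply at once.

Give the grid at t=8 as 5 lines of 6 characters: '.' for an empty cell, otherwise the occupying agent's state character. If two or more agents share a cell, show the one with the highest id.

....RR
R...R.
......
......
....P.

t=1: a0@(2,4):P a1@(4,4):R a2@(3,5):R a3@(3,4):R a4@(2,4):P a5@(1,0):R
t=2: a0@(3,4):P a1@(0,4):R a2@(4,5):R a3@(4,4):R a4@(3,4):P a5@(1,1):R
t=3: a0@(4,4):P a1@(1,4):R a2@(0,5):R a3@(0,4):R a4@(4,4):P a5@(1,0):R
t=4: a0@(0,4):P a1@(2,4):R a2@(1,5):R a3@(1,4):R a4@(0,4):P a5@(2,0):R
t=5: a0@(1,4):P a1@(3,4):R a2@(2,5):R a3@(2,4):R a4@(1,4):P a5@(3,0):R
t=6: a0@(2,4):P a1@(4,4):R a2@(3,5):R a3@(3,4):R a4@(2,4):P a5@(4,0):R
t=7: a0@(3,4):P a1@(0,4):R a2@(4,5):R a3@(4,4):R a4@(3,4):P a5@(0,0):R
t=8: a0@(4,4):P a1@(1,4):R a2@(0,5):R a3@(0,4):R a4@(4,4):P a5@(1,0):R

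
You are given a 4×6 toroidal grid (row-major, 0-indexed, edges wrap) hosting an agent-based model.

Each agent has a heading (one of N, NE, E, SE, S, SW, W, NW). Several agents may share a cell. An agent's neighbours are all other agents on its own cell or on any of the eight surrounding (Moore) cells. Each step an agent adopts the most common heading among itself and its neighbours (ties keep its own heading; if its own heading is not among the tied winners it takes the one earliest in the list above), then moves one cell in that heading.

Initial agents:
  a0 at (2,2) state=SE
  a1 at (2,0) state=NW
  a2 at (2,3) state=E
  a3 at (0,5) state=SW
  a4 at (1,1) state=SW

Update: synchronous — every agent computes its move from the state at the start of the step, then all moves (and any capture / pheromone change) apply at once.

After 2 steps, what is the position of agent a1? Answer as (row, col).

(2, 4)

t=1: a0@(3,3):SE a1@(1,5):NW a2@(2,4):E a3@(1,4):SW a4@(2,0):SW
t=2: a0@(0,4):SE a1@(2,4):SW a2@(2,5):E a3@(2,3):SW a4@(3,5):SW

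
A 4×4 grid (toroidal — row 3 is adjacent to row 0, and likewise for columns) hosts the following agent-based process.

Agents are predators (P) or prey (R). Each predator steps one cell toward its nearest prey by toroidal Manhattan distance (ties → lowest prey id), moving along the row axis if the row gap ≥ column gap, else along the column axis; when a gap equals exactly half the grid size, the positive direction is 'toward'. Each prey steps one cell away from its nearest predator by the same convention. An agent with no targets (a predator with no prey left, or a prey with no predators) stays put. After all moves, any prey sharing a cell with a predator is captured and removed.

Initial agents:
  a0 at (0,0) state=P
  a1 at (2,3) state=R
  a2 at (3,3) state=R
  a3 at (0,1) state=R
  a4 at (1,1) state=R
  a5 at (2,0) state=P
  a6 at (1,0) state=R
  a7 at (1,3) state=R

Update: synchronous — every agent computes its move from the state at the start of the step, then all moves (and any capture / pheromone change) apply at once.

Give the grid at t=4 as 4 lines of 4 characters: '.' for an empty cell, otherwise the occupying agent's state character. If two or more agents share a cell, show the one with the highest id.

PR..
....
P..R
....

t=1: a0@(0,1):P a1@(2,2):R a3@(0,2):R a4@(2,1):R a5@(2,3):P a6@(2,0):R
t=2: a0@(0,2):P a1@(2,1):R a3@(0,3):R a4@(1,1):R a5@(2,2):P a6@(2,1):R
t=3: a0@(0,3):P a1@(2,0):R a3@(0,0):R a5@(2,1):P a6@(2,0):R
t=4: a0@(0,0):P a1@(2,3):R a3@(0,1):R a5@(2,0):P a6@(2,3):R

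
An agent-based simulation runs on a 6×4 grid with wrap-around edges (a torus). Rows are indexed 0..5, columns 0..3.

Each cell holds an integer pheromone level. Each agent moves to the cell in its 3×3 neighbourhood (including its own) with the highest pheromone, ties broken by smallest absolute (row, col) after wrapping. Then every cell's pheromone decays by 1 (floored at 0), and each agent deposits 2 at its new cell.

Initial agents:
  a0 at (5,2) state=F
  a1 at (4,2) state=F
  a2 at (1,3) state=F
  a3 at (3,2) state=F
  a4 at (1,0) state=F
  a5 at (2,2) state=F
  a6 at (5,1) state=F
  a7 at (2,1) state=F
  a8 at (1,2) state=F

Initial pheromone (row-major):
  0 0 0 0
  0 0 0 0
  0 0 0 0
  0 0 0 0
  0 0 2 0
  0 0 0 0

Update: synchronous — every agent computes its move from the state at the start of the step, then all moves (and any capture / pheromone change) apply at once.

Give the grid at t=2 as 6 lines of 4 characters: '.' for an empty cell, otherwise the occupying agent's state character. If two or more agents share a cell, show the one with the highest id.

t=1: a0@(4,2) a1@(4,2) a2@(0,0) a3@(4,2) a4@(0,0) a5@(1,1) a6@(4,2) a7@(1,0) a8@(0,1) | pheromone: 4 2 0 0 / 2 2 0 0 / 0 0 0 0 / 0 0 0 0 / 0 0 9 0 / 0 0 0 0
t=2: a0@(4,2) a1@(4,2) a2@(0,0) a3@(4,2) a4@(0,0) a5@(0,0) a6@(4,2) a7@(0,0) a8@(0,0) | pheromone: 13 1 0 0 / 1 1 0 0 / 0 0 0 0 / 0 0 0 0 / 0 0 16 0 / 0 0 0 0

F...
....
....
....
..F.
....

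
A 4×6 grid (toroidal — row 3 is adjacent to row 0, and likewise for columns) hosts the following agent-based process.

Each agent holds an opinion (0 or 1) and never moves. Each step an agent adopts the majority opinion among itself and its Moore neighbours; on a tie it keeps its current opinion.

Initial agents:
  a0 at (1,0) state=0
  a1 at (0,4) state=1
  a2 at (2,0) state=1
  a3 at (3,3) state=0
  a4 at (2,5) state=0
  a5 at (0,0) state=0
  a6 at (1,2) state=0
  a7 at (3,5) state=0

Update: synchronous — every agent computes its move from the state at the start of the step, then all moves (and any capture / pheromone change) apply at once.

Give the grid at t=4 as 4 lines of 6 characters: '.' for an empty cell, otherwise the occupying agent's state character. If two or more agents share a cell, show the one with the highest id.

0...0.
0.0...
0....0
...0.0

t=1: a0@(1,0):0 a1@(0,4):0 a2@(2,0):0 a3@(3,3):0 a4@(2,5):0 a5@(0,0):0 a6@(1,2):0 a7@(3,5):0
t=2: (unchanged — steady state)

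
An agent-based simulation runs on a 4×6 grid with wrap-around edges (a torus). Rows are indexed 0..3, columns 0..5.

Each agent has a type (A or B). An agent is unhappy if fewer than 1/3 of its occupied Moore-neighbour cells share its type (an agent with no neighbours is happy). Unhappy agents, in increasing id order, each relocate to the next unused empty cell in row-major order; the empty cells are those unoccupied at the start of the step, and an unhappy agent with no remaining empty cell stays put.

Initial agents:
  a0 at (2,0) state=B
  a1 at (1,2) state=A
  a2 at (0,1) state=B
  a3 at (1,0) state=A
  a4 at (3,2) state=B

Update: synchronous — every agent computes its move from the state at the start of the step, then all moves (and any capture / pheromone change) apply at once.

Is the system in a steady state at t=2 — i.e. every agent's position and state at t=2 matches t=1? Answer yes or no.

yes

t=1: a0@(0,0):B a1@(0,2):A a2@(0,1):B a3@(0,3):A a4@(3,2):B
t=2: (unchanged — steady state)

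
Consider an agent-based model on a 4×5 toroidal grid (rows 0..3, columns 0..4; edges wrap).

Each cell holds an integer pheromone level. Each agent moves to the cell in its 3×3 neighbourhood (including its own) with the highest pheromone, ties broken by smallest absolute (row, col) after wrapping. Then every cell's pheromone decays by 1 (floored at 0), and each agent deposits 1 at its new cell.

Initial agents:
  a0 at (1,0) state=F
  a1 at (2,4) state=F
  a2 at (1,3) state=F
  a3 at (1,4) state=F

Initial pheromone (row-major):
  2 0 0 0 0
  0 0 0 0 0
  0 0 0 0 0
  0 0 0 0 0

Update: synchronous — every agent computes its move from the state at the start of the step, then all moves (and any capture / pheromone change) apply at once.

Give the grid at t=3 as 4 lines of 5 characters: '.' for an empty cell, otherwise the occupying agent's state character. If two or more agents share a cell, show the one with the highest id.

F.F..
.....
.....
.....

t=1: a0@(0,0) a1@(1,0) a2@(0,2) a3@(0,0) | pheromone: 3 0 1 0 0 / 1 0 0 0 0 / 0 0 0 0 0 / 0 0 0 0 0
t=2: a0@(0,0) a1@(0,0) a2@(0,2) a3@(0,0) | pheromone: 5 0 1 0 0 / 0 0 0 0 0 / 0 0 0 0 0 / 0 0 0 0 0
t=3: a0@(0,0) a1@(0,0) a2@(0,2) a3@(0,0) | pheromone: 7 0 1 0 0 / 0 0 0 0 0 / 0 0 0 0 0 / 0 0 0 0 0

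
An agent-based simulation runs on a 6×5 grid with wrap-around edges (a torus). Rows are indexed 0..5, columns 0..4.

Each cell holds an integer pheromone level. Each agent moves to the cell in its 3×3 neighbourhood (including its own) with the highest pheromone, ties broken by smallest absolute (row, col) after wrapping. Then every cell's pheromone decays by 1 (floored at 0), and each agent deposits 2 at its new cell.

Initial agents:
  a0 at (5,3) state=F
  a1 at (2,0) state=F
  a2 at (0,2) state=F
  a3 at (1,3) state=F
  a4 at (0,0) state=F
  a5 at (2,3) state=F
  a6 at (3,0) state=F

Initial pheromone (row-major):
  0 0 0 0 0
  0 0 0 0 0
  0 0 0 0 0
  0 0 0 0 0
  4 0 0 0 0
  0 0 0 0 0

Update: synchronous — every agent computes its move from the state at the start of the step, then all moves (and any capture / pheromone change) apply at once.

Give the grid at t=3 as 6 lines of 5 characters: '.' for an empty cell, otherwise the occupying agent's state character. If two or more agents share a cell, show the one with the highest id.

t=1: a0@(0,2) a1@(1,0) a2@(0,1) a3@(0,2) a4@(0,0) a5@(1,2) a6@(4,0) | pheromone: 2 2 4 0 0 / 2 0 2 0 0 / 0 0 0 0 0 / 0 0 0 0 0 / 5 0 0 0 0 / 0 0 0 0 0
t=2: a0@(0,2) a1@(0,0) a2@(0,2) a3@(0,2) a4@(0,0) a5@(0,2) a6@(4,0) | pheromone: 5 1 11 0 0 / 1 0 1 0 0 / 0 0 0 0 0 / 0 0 0 0 0 / 6 0 0 0 0 / 0 0 0 0 0
t=3: a0@(0,2) a1@(0,0) a2@(0,2) a3@(0,2) a4@(0,0) a5@(0,2) a6@(4,0) | pheromone: 8 0 18 0 0 / 0 0 0 0 0 / 0 0 0 0 0 / 0 0 0 0 0 / 7 0 0 0 0 / 0 0 0 0 0

F.F..
.....
.....
.....
F....
.....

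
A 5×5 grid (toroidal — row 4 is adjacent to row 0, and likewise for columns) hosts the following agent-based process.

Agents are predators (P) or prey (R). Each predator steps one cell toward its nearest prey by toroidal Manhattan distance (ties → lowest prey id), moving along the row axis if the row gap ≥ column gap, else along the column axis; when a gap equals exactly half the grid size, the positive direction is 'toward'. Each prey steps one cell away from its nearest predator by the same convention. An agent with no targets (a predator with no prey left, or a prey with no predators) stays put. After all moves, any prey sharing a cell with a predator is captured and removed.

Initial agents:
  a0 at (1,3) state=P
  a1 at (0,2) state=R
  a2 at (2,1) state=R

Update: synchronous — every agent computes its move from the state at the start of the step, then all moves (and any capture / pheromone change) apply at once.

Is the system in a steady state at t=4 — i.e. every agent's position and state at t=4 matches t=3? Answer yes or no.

t=1: a0@(0,3):P a1@(4,2):R a2@(2,0):R
t=2: a0@(4,3):P a1@(3,2):R a2@(3,0):R
t=3: a0@(3,3):P a1@(2,2):R a2@(3,1):R
t=4: a0@(2,3):P a1@(1,2):R a2@(3,0):R

no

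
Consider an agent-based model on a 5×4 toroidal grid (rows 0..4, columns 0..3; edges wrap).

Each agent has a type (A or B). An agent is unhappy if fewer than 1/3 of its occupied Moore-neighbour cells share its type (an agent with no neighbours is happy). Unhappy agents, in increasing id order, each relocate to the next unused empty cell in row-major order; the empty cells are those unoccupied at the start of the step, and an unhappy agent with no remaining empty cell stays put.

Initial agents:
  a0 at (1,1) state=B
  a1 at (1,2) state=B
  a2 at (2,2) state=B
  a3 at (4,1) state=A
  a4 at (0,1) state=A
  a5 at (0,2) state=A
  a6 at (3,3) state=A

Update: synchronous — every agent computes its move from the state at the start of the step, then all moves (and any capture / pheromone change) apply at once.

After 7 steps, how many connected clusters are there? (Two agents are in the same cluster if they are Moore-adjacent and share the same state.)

t=1: a0@(1,1):B a1@(1,2):B a2@(2,2):B a3@(4,1):A a4@(0,1):A a5@(0,2):A a6@(0,0):A
t=2: (unchanged — steady state)

2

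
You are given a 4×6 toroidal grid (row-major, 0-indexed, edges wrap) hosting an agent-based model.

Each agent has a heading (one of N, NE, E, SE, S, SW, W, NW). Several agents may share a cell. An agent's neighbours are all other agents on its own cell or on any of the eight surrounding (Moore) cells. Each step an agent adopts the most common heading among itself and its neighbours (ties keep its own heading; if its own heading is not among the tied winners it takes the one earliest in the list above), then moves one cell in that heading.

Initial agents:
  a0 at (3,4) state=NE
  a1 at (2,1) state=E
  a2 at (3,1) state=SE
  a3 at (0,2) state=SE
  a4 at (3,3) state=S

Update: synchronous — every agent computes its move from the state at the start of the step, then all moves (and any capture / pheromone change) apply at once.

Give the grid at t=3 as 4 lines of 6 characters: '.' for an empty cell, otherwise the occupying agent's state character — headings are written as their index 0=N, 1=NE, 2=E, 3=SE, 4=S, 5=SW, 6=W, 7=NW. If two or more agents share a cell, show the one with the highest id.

.1....
......
....33
....33

t=1: a0@(2,5):NE a1@(2,2):E a2@(0,2):SE a3@(1,3):SE a4@(0,3):S
t=2: a0@(1,0):NE a1@(2,3):E a2@(1,3):SE a3@(2,4):SE a4@(1,4):SE
t=3: a0@(0,1):NE a1@(3,4):SE a2@(2,4):SE a3@(3,5):SE a4@(2,5):SE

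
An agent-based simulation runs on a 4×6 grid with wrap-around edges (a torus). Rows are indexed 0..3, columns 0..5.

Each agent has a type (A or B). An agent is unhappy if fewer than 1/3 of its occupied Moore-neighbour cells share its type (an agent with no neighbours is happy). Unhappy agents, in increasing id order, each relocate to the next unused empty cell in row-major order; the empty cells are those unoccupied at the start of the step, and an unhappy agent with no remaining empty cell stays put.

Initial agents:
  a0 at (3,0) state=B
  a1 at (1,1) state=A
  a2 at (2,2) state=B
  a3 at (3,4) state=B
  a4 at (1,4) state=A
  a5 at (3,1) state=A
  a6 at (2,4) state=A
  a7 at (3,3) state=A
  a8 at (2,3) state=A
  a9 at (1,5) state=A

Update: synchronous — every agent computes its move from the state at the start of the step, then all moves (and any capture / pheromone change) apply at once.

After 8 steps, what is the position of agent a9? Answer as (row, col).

(1, 5)

t=1: a0@(0,0):B a1@(0,1):A a2@(0,2):B a3@(0,3):B a4@(1,4):A a5@(0,4):A a6@(2,4):A a7@(3,3):A a8@(2,3):A a9@(1,5):A
t=2: a0@(0,5):B a1@(1,0):A a2@(0,2):B a3@(1,1):B a4@(1,4):A a5@(0,4):A a6@(2,4):A a7@(3,3):A a8@(2,3):A a9@(1,5):A
t=3: a0@(0,0):B a1@(1,0):A a2@(0,2):B a3@(1,1):B a4@(1,4):A a5@(0,4):A a6@(2,4):A a7@(3,3):A a8@(2,3):A a9@(1,5):A
t=4: (unchanged — steady state)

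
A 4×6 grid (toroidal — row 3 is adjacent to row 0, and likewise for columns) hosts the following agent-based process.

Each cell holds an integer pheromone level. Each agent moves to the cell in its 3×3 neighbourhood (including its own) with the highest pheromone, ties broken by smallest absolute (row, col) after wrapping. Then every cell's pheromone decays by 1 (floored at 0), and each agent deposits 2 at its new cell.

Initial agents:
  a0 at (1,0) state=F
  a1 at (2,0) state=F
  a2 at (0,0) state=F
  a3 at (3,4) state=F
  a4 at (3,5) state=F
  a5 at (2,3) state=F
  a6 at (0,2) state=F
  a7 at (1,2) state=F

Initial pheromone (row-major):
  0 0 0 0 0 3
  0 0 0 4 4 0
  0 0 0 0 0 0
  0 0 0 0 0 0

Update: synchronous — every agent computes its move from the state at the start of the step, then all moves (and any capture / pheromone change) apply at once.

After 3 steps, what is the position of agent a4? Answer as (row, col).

(0, 5)

t=1: a0@(0,5) a1@(1,0) a2@(0,5) a3@(0,5) a4@(0,5) a5@(1,3) a6@(1,3) a7@(1,3) | pheromone: 0 0 0 0 0 10 / 2 0 0 9 3 0 / 0 0 0 0 0 0 / 0 0 0 0 0 0
t=2: a0@(0,5) a1@(0,5) a2@(0,5) a3@(0,5) a4@(0,5) a5@(1,3) a6@(1,3) a7@(1,3) | pheromone: 0 0 0 0 0 19 / 1 0 0 14 2 0 / 0 0 0 0 0 0 / 0 0 0 0 0 0
t=3: a0@(0,5) a1@(0,5) a2@(0,5) a3@(0,5) a4@(0,5) a5@(1,3) a6@(1,3) a7@(1,3) | pheromone: 0 0 0 0 0 28 / 0 0 0 19 1 0 / 0 0 0 0 0 0 / 0 0 0 0 0 0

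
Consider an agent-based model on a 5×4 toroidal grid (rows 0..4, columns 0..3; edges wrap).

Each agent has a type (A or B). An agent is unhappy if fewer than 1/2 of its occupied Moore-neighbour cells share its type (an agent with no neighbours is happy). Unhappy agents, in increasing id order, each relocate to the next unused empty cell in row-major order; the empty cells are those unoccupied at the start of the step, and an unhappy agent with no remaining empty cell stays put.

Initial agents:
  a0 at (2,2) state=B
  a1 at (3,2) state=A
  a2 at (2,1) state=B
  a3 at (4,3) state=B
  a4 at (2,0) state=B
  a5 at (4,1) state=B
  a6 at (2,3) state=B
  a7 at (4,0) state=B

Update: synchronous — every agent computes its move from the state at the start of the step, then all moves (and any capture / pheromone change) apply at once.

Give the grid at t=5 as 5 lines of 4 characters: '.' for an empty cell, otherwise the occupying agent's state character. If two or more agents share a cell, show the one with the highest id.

A...
....
BBBB
....
BB.B

t=1: a0@(2,2):B a1@(0,0):A a2@(2,1):B a3@(4,3):B a4@(2,0):B a5@(4,1):B a6@(2,3):B a7@(4,0):B
t=2: a0@(2,2):B a1@(0,1):A a2@(2,1):B a3@(4,3):B a4@(2,0):B a5@(4,1):B a6@(2,3):B a7@(4,0):B
t=3: a0@(2,2):B a1@(0,0):A a2@(2,1):B a3@(4,3):B a4@(2,0):B a5@(4,1):B a6@(2,3):B a7@(4,0):B
t=4: a0@(2,2):B a1@(0,1):A a2@(2,1):B a3@(4,3):B a4@(2,0):B a5@(4,1):B a6@(2,3):B a7@(4,0):B
t=5: a0@(2,2):B a1@(0,0):A a2@(2,1):B a3@(4,3):B a4@(2,0):B a5@(4,1):B a6@(2,3):B a7@(4,0):B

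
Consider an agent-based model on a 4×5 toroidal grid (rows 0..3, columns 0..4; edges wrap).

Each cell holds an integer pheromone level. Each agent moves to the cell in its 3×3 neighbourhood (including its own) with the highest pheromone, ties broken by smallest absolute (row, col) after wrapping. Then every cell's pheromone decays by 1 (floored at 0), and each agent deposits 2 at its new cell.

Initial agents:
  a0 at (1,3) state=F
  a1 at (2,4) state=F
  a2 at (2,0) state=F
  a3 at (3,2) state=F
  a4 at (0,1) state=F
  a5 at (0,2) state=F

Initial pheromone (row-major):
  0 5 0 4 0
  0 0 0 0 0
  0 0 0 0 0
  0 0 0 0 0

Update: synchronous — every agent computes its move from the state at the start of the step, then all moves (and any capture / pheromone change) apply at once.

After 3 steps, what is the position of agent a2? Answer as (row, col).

(0, 1)

t=1: a0@(0,3) a1@(1,0) a2@(1,0) a3@(0,1) a4@(0,1) a5@(0,1) | pheromone: 0 10 0 5 0 / 4 0 0 0 0 / 0 0 0 0 0 / 0 0 0 0 0
t=2: a0@(0,3) a1@(0,1) a2@(0,1) a3@(0,1) a4@(0,1) a5@(0,1) | pheromone: 0 19 0 6 0 / 3 0 0 0 0 / 0 0 0 0 0 / 0 0 0 0 0
t=3: a0@(0,3) a1@(0,1) a2@(0,1) a3@(0,1) a4@(0,1) a5@(0,1) | pheromone: 0 28 0 7 0 / 2 0 0 0 0 / 0 0 0 0 0 / 0 0 0 0 0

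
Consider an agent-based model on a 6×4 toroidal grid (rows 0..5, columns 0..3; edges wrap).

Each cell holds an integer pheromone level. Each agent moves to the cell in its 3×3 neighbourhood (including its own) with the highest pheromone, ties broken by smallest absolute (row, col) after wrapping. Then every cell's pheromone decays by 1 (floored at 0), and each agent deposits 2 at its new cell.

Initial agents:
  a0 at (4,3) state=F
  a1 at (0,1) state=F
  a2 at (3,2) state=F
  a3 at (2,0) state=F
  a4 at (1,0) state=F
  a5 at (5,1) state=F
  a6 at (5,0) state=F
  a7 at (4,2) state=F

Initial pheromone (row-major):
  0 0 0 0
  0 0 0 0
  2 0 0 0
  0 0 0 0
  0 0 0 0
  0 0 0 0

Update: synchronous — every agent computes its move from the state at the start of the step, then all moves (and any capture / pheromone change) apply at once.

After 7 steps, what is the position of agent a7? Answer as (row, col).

t=1: a0@(3,0) a1@(0,0) a2@(2,1) a3@(2,0) a4@(2,0) a5@(0,0) a6@(0,0) a7@(3,1) | pheromone: 6 0 0 0 / 0 0 0 0 / 5 2 0 0 / 2 2 0 0 / 0 0 0 0 / 0 0 0 0
t=2: a0@(2,0) a1@(0,0) a2@(2,0) a3@(2,0) a4@(2,0) a5@(0,0) a6@(0,0) a7@(2,0) | pheromone: 11 0 0 0 / 0 0 0 0 / 14 1 0 0 / 1 1 0 0 / 0 0 0 0 / 0 0 0 0
t=3: a0@(2,0) a1@(0,0) a2@(2,0) a3@(2,0) a4@(2,0) a5@(0,0) a6@(0,0) a7@(2,0) | pheromone: 16 0 0 0 / 0 0 0 0 / 23 0 0 0 / 0 0 0 0 / 0 0 0 0 / 0 0 0 0
t=4: a0@(2,0) a1@(0,0) a2@(2,0) a3@(2,0) a4@(2,0) a5@(0,0) a6@(0,0) a7@(2,0) | pheromone: 21 0 0 0 / 0 0 0 0 / 32 0 0 0 / 0 0 0 0 / 0 0 0 0 / 0 0 0 0
t=5: a0@(2,0) a1@(0,0) a2@(2,0) a3@(2,0) a4@(2,0) a5@(0,0) a6@(0,0) a7@(2,0) | pheromone: 26 0 0 0 / 0 0 0 0 / 41 0 0 0 / 0 0 0 0 / 0 0 0 0 / 0 0 0 0
t=6: a0@(2,0) a1@(0,0) a2@(2,0) a3@(2,0) a4@(2,0) a5@(0,0) a6@(0,0) a7@(2,0) | pheromone: 31 0 0 0 / 0 0 0 0 / 50 0 0 0 / 0 0 0 0 / 0 0 0 0 / 0 0 0 0
t=7: a0@(2,0) a1@(0,0) a2@(2,0) a3@(2,0) a4@(2,0) a5@(0,0) a6@(0,0) a7@(2,0) | pheromone: 36 0 0 0 / 0 0 0 0 / 59 0 0 0 / 0 0 0 0 / 0 0 0 0 / 0 0 0 0

(2, 0)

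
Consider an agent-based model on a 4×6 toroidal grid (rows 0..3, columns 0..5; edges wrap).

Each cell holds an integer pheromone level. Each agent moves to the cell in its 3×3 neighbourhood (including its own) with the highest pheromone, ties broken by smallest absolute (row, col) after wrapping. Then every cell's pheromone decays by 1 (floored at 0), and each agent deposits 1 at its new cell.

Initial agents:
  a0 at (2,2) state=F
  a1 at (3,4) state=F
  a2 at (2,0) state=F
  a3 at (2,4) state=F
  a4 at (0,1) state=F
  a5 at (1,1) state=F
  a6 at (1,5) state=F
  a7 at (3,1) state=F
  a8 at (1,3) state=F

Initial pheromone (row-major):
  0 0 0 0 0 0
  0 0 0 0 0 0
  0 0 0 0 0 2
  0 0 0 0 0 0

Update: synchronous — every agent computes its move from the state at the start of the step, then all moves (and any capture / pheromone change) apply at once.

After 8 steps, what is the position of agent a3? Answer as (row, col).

t=1: a0@(1,1) a1@(2,5) a2@(2,5) a3@(2,5) a4@(0,0) a5@(0,0) a6@(2,5) a7@(0,0) a8@(0,2) | pheromone: 3 0 1 0 0 0 / 0 1 0 0 0 0 / 0 0 0 0 0 5 / 0 0 0 0 0 0
t=2: a0@(0,0) a1@(2,5) a2@(2,5) a3@(2,5) a4@(0,0) a5@(0,0) a6@(2,5) a7@(0,0) a8@(0,2) | pheromone: 6 0 1 0 0 0 / 0 0 0 0 0 0 / 0 0 0 0 0 8 / 0 0 0 0 0 0
t=3: a0@(0,0) a1@(2,5) a2@(2,5) a3@(2,5) a4@(0,0) a5@(0,0) a6@(2,5) a7@(0,0) a8@(0,2) | pheromone: 9 0 1 0 0 0 / 0 0 0 0 0 0 / 0 0 0 0 0 11 / 0 0 0 0 0 0
t=4: a0@(0,0) a1@(2,5) a2@(2,5) a3@(2,5) a4@(0,0) a5@(0,0) a6@(2,5) a7@(0,0) a8@(0,2) | pheromone: 12 0 1 0 0 0 / 0 0 0 0 0 0 / 0 0 0 0 0 14 / 0 0 0 0 0 0
t=5: a0@(0,0) a1@(2,5) a2@(2,5) a3@(2,5) a4@(0,0) a5@(0,0) a6@(2,5) a7@(0,0) a8@(0,2) | pheromone: 15 0 1 0 0 0 / 0 0 0 0 0 0 / 0 0 0 0 0 17 / 0 0 0 0 0 0
t=6: a0@(0,0) a1@(2,5) a2@(2,5) a3@(2,5) a4@(0,0) a5@(0,0) a6@(2,5) a7@(0,0) a8@(0,2) | pheromone: 18 0 1 0 0 0 / 0 0 0 0 0 0 / 0 0 0 0 0 20 / 0 0 0 0 0 0
t=7: a0@(0,0) a1@(2,5) a2@(2,5) a3@(2,5) a4@(0,0) a5@(0,0) a6@(2,5) a7@(0,0) a8@(0,2) | pheromone: 21 0 1 0 0 0 / 0 0 0 0 0 0 / 0 0 0 0 0 23 / 0 0 0 0 0 0
t=8: a0@(0,0) a1@(2,5) a2@(2,5) a3@(2,5) a4@(0,0) a5@(0,0) a6@(2,5) a7@(0,0) a8@(0,2) | pheromone: 24 0 1 0 0 0 / 0 0 0 0 0 0 / 0 0 0 0 0 26 / 0 0 0 0 0 0

(2, 5)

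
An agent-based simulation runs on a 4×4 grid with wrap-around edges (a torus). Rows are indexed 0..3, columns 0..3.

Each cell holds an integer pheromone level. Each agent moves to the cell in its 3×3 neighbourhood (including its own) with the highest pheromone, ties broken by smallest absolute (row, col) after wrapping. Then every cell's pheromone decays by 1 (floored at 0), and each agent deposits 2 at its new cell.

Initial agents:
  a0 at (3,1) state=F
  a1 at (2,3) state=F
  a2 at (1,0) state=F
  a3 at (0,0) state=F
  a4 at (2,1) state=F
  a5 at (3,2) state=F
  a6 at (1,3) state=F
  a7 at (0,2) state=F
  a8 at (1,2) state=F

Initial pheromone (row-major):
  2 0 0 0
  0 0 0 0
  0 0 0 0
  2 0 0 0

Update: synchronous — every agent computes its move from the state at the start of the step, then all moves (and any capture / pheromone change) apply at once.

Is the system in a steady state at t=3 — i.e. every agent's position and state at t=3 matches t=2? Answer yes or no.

yes

t=1: a0@(0,0) a1@(3,0) a2@(0,0) a3@(0,0) a4@(3,0) a5@(0,1) a6@(0,0) a7@(0,1) a8@(0,1) | pheromone: 9 6 0 0 / 0 0 0 0 / 0 0 0 0 / 5 0 0 0
t=2: a0@(0,0) a1@(0,0) a2@(0,0) a3@(0,0) a4@(0,0) a5@(0,0) a6@(0,0) a7@(0,0) a8@(0,0) | pheromone: 26 5 0 0 / 0 0 0 0 / 0 0 0 0 / 4 0 0 0
t=3: a0@(0,0) a1@(0,0) a2@(0,0) a3@(0,0) a4@(0,0) a5@(0,0) a6@(0,0) a7@(0,0) a8@(0,0) | pheromone: 43 4 0 0 / 0 0 0 0 / 0 0 0 0 / 3 0 0 0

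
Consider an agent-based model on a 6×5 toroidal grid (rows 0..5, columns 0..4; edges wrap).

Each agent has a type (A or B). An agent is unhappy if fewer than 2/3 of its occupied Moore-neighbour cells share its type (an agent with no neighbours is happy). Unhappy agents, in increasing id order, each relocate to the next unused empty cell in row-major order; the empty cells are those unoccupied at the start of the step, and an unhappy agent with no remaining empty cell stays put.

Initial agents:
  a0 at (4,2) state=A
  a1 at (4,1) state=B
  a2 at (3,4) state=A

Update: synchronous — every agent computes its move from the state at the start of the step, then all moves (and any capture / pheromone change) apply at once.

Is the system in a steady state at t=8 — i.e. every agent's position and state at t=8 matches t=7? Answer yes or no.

no

t=1: a0@(0,0):A a1@(0,1):B a2@(3,4):A
t=2: a0@(0,2):A a1@(0,3):B a2@(3,4):A
t=3: a0@(0,0):A a1@(0,1):B a2@(3,4):A
t=4: a0@(0,2):A a1@(0,3):B a2@(3,4):A
t=5: a0@(0,0):A a1@(0,1):B a2@(3,4):A
t=6: a0@(0,2):A a1@(0,3):B a2@(3,4):A
t=7: a0@(0,0):A a1@(0,1):B a2@(3,4):A
t=8: a0@(0,2):A a1@(0,3):B a2@(3,4):A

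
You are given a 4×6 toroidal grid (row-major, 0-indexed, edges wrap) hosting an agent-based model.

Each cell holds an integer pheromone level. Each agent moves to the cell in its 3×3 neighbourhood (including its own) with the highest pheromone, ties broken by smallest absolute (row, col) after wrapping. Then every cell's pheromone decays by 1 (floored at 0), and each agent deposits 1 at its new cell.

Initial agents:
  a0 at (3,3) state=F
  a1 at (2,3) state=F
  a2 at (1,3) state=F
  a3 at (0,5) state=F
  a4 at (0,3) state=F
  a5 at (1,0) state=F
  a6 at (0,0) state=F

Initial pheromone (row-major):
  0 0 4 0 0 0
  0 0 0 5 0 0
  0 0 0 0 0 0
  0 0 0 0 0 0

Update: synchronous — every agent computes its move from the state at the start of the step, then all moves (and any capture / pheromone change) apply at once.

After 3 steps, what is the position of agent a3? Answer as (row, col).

t=1: a0@(0,2) a1@(1,3) a2@(1,3) a3@(0,0) a4@(1,3) a5@(0,0) a6@(0,0) | pheromone: 3 0 4 0 0 0 / 0 0 0 7 0 0 / 0 0 0 0 0 0 / 0 0 0 0 0 0
t=2: a0@(1,3) a1@(1,3) a2@(1,3) a3@(0,0) a4@(1,3) a5@(0,0) a6@(0,0) | pheromone: 5 0 3 0 0 0 / 0 0 0 10 0 0 / 0 0 0 0 0 0 / 0 0 0 0 0 0
t=3: a0@(1,3) a1@(1,3) a2@(1,3) a3@(0,0) a4@(1,3) a5@(0,0) a6@(0,0) | pheromone: 7 0 2 0 0 0 / 0 0 0 13 0 0 / 0 0 0 0 0 0 / 0 0 0 0 0 0

(0, 0)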